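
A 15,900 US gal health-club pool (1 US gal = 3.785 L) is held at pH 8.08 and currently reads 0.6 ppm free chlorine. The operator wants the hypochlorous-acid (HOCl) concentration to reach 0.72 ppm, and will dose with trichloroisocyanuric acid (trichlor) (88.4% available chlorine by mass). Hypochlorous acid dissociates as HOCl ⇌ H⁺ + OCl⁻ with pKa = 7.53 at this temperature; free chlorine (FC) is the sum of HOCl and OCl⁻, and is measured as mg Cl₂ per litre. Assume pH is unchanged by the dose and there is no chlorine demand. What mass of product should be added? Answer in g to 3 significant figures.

Volume: 15,900 US gal × 3.785 L/gal = 60,182 L.
[OCl⁻]/[HOCl] = 10^(pH − pKa) = 10^(8.08 − 7.53) = 3.548; fraction as HOCl = 1/(1 + 3.548) = 0.2199.
Free chlorine required for 0.72 ppm HOCl: 0.72 / 0.2199 = 3.275 ppm.
FC to add: 3.275 − 0.6 = 2.675 mg/L as Cl₂.
Cl₂ equivalent: 2.675 mg/L × 60,182 L = 161 g.
Product at 88.4% available Cl: 161 / 0.884 = 182.1 g.

182 g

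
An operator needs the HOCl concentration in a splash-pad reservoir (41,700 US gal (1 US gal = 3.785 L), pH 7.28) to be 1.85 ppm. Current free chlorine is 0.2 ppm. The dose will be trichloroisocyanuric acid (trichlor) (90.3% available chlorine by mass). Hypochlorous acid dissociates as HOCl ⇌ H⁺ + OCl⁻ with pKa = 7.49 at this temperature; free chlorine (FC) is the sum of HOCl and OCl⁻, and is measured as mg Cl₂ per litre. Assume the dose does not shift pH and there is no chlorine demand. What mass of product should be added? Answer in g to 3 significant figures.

488 g

Volume: 41,700 US gal × 3.785 L/gal = 157,834 L.
[OCl⁻]/[HOCl] = 10^(pH − pKa) = 10^(7.28 − 7.49) = 0.6166; fraction as HOCl = 1/(1 + 0.6166) = 0.6186.
Free chlorine required for 1.85 ppm HOCl: 1.85 / 0.6186 = 2.991 ppm.
FC to add: 2.991 − 0.2 = 2.791 mg/L as Cl₂.
Cl₂ equivalent: 2.791 mg/L × 157,834 L = 440.5 g.
Product at 90.3% available Cl: 440.5 / 0.903 = 487.8 g.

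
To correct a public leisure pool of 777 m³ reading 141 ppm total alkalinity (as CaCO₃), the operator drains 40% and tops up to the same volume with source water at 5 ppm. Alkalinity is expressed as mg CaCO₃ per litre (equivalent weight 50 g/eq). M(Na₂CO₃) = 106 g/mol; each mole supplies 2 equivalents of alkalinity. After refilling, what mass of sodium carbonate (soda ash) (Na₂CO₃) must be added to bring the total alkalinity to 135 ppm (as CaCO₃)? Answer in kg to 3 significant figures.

39.9 kg

Volume: 777 m³ = 777,000 L.
After draining 40% and refilling: 141 × 0.60 + 5 × 0.40 = 86.6 ppm.
Deficit to target: 135 − 86.6 = 48.4 mg/L.
As CaCO₃: 48.4 mg/L × 777,000 L = 37,610 g; ÷ 50 g/eq ÷ 2 = 376.1 mol Na₂CO₃.
Mass: 376.1 × 106 = 39,860 g.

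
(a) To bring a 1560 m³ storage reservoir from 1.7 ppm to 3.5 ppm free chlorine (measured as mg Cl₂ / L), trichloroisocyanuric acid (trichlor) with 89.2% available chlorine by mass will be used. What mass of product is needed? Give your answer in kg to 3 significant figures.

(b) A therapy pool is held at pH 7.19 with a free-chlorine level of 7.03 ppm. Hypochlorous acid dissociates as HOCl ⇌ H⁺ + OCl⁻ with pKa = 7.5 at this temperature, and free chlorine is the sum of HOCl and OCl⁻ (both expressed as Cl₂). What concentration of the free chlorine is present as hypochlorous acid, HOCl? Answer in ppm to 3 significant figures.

(a) 3.15 kg; (b) 4.72 ppm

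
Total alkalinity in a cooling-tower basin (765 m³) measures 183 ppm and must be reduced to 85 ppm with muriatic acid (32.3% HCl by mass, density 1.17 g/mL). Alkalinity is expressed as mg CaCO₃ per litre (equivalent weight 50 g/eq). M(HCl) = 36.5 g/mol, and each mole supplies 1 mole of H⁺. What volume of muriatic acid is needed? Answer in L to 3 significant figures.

Volume: 765 m³ = 765,000 L.
Alkalinity to neutralize: (183 − 85) = 98 mg/L as CaCO₃ × 765,000 L = 74,970 g as CaCO₃.
Equivalents of H⁺ required: 74,970 ÷ 50 g/eq = 1499 eq = 1499 mol HCl.
Mass of HCl: 1499 × 36.5 = 54,730 g.
Mass of 32.3% solution: 54,730 / 0.323 = 169,400 g.
Volume: 169,400 g ÷ 1.17 g/mL = 144,800 mL.

145 L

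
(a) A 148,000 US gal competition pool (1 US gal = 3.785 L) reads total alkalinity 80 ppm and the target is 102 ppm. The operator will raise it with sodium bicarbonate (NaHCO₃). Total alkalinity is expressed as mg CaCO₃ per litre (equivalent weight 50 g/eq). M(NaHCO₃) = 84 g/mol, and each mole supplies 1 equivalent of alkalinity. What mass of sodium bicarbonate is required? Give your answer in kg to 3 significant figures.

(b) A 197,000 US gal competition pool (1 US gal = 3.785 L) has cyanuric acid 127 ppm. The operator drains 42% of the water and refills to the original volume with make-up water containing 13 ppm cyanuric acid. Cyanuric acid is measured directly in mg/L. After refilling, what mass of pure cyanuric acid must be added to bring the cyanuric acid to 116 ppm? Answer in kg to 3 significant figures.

(a) Volume: 148,000 US gal × 3.785 L/gal = 560,180 L.
(a) Alkalinity to add: (102 − 80) = 22 mg/L as CaCO₃ × 560,180 L = 12,320 g as CaCO₃.
(a) Equivalents: 12,320 g ÷ 50 g/eq = 246.5 eq.
(a) NaHCO₃ supplies 1 eq per mole → 246.5 mol.
(a) Mass: 246.5 mol × 84 g/mol = 20,700 g.

(b) Volume: 197,000 US gal × 3.785 L/gal = 745,645 L.
(b) After draining 42% and refilling: 127 × 0.58 + 13 × 0.42 = 79.12 ppm.
(b) Deficit to target: 116 − 79.12 = 36.88 mg/L.
(b) Mass: 36.88 mg/L × 745,645 L = 27,500 g cyanuric acid.

(a) 20.7 kg; (b) 27.5 kg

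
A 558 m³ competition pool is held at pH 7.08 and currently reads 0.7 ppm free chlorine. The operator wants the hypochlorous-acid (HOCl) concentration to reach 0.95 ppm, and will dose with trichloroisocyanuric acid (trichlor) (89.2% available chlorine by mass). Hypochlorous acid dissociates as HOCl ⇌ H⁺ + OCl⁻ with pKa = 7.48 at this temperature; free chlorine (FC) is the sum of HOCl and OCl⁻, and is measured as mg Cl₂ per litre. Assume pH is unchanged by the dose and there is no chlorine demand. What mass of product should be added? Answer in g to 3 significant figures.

393 g

Volume: 558 m³ = 558,000 L.
[OCl⁻]/[HOCl] = 10^(pH − pKa) = 10^(7.08 − 7.48) = 0.3981; fraction as HOCl = 1/(1 + 0.3981) = 0.7153.
Free chlorine required for 0.95 ppm HOCl: 0.95 / 0.7153 = 1.328 ppm.
FC to add: 1.328 − 0.7 = 0.6282 mg/L as Cl₂.
Cl₂ equivalent: 0.6282 mg/L × 558,000 L = 350.5 g.
Product at 89.2% available Cl: 350.5 / 0.892 = 393 g.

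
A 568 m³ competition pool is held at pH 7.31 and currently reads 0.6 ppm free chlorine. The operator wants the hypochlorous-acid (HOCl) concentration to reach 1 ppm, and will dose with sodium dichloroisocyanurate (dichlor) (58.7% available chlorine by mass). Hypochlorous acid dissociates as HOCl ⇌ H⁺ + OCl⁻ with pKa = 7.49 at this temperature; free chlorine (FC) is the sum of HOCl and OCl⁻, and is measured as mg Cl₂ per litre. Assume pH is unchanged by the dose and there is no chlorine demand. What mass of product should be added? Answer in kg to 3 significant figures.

1.03 kg

Volume: 568 m³ = 568,000 L.
[OCl⁻]/[HOCl] = 10^(pH − pKa) = 10^(7.31 − 7.49) = 0.6607; fraction as HOCl = 1/(1 + 0.6607) = 0.6022.
Free chlorine required for 1 ppm HOCl: 1 / 0.6022 = 1.661 ppm.
FC to add: 1.661 − 0.6 = 1.061 mg/L as Cl₂.
Cl₂ equivalent: 1.061 mg/L × 568,000 L = 602.5 g.
Product at 58.7% available Cl: 602.5 / 0.587 = 1026 g.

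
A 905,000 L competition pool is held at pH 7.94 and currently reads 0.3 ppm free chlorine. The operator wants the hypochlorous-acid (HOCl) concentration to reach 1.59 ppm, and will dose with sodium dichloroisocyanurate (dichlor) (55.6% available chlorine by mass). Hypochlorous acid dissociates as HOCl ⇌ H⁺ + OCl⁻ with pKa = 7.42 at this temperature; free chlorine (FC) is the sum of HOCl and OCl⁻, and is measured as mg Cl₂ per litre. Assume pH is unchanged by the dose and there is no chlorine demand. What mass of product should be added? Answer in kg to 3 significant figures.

10.7 kg

[OCl⁻]/[HOCl] = 10^(pH − pKa) = 10^(7.94 − 7.42) = 3.311; fraction as HOCl = 1/(1 + 3.311) = 0.2319.
Free chlorine required for 1.59 ppm HOCl: 1.59 / 0.2319 = 6.855 ppm.
FC to add: 6.855 − 0.3 = 6.555 mg/L as Cl₂.
Cl₂ equivalent: 6.555 mg/L × 905,000 L = 5932 g.
Product at 55.6% available Cl: 5932 / 0.556 = 10,670 g.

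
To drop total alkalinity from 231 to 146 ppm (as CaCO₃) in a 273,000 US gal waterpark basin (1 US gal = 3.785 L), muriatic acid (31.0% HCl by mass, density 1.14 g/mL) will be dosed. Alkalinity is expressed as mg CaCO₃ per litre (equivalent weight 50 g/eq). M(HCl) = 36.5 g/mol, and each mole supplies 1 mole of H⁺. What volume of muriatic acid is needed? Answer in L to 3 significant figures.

Volume: 273,000 US gal × 3.785 L/gal = 1,033,305 L.
Alkalinity to neutralize: (231 − 146) = 85 mg/L as CaCO₃ × 1,033,305 L = 87,830 g as CaCO₃.
Equivalents of H⁺ required: 87,830 ÷ 50 g/eq = 1757 eq = 1757 mol HCl.
Mass of HCl: 1757 × 36.5 = 64,120 g.
Mass of 31.0% solution: 64,120 / 0.31 = 206,800 g.
Volume: 206,800 g ÷ 1.14 g/mL = 181,400 mL.

181 L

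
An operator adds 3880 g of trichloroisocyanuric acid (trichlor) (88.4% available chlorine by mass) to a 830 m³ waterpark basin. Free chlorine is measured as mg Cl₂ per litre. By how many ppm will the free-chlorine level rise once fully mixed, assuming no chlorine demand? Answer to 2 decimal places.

4.13 ppm

Volume: 830 m³ = 830,000 L.
Available chlorine delivered: 3880 g × 0.884 = 3430 g as Cl₂.
Concentration rise: 3430 g / 830,000 L = 4.132 mg/L = 4.13 ppm.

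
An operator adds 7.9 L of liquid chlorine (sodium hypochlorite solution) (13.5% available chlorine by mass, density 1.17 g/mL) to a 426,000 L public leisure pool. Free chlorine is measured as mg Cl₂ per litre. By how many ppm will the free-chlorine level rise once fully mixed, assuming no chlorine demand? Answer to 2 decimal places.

Mass of solution: 7.9 L × 1000 mL/L × 1.17 g/mL = 9243 g.
Available chlorine delivered: 9243 g × 0.135 = 1248 g as Cl₂.
Concentration rise: 1248 g / 426,000 L = 2.929 mg/L = 2.93 ppm.

2.93 ppm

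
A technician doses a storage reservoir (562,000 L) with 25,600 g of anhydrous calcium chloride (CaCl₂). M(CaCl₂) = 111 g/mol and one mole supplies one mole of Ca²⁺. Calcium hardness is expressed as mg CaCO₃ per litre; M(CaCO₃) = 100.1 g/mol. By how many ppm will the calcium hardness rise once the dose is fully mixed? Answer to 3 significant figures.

41.1 ppm

Moles of Ca²⁺: 25,600 g ÷ 111 g/mol = 230.6 mol.
As CaCO₃: 230.6 mol × 100.1 g/mol = 23,090 g.
Rise: 23,090 g / 562,000 L × 1000 = 41.08 mg/L.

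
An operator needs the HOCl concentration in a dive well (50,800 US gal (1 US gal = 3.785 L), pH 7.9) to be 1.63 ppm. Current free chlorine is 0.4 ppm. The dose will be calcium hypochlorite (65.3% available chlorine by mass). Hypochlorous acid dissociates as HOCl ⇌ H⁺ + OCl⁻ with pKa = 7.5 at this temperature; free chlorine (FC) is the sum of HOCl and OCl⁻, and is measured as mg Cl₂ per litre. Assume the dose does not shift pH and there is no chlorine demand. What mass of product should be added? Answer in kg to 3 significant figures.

1.57 kg

Volume: 50,800 US gal × 3.785 L/gal = 192,278 L.
[OCl⁻]/[HOCl] = 10^(pH − pKa) = 10^(7.9 − 7.5) = 2.512; fraction as HOCl = 1/(1 + 2.512) = 0.2847.
Free chlorine required for 1.63 ppm HOCl: 1.63 / 0.2847 = 5.724 ppm.
FC to add: 5.724 − 0.4 = 5.324 mg/L as Cl₂.
Cl₂ equivalent: 5.324 mg/L × 192,278 L = 1024 g.
Product at 65.3% available Cl: 1024 / 0.653 = 1568 g.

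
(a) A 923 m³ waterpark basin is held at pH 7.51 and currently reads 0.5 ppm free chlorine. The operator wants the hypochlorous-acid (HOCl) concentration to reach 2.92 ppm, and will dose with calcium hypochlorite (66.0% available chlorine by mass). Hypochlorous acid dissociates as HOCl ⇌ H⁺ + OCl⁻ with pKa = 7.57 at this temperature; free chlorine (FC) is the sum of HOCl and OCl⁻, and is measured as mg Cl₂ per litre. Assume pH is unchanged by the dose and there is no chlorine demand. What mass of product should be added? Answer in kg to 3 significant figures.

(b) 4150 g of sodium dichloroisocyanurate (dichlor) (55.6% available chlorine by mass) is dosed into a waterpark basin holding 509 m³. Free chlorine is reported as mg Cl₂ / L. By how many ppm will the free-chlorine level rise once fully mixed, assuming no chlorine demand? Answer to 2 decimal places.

(a) 6.94 kg; (b) 4.53 ppm

(a) Volume: 923 m³ = 923,000 L.
(a) [OCl⁻]/[HOCl] = 10^(pH − pKa) = 10^(7.51 − 7.57) = 0.871; fraction as HOCl = 1/(1 + 0.871) = 0.5345.
(a) Free chlorine required for 2.92 ppm HOCl: 2.92 / 0.5345 = 5.463 ppm.
(a) FC to add: 5.463 − 0.5 = 4.963 mg/L as Cl₂.
(a) Cl₂ equivalent: 4.963 mg/L × 923,000 L = 4581 g.
(a) Product at 66.0% available Cl: 4581 / 0.66 = 6941 g.

(b) Volume: 509 m³ = 509,000 L.
(b) Available chlorine delivered: 4150 g × 0.556 = 2307 g as Cl₂.
(b) Concentration rise: 2307 g / 509,000 L = 4.533 mg/L = 4.53 ppm.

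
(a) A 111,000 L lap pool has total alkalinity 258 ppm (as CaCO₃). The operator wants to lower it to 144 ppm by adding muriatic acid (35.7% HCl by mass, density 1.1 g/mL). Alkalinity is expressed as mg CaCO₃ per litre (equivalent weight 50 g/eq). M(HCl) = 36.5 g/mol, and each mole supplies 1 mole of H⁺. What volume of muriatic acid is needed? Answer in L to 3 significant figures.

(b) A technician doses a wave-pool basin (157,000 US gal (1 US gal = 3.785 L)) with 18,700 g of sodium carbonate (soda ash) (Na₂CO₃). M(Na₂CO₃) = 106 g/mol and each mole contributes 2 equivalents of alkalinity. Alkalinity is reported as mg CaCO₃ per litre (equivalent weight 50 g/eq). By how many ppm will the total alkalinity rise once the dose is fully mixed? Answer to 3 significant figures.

(a) 23.5 L; (b) 29.7 ppm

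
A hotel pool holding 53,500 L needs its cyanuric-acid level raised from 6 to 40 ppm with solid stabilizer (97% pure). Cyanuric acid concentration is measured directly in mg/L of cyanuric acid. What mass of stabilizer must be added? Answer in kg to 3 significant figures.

1.88 kg

CYA to add: (40 − 6) = 34 mg/L × 53,500 L = 1819 g cyanuric acid.
At 97% purity: 1819 / 0.97 = 1875 g product.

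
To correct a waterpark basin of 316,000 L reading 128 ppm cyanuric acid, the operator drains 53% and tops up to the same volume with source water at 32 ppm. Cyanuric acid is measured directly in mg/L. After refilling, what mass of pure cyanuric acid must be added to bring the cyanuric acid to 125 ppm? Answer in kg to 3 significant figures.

After draining 53% and refilling: 128 × 0.47 + 32 × 0.53 = 77.12 ppm.
Deficit to target: 125 − 77.12 = 47.88 mg/L.
Mass: 47.88 mg/L × 316,000 L = 15,130 g cyanuric acid.

15.1 kg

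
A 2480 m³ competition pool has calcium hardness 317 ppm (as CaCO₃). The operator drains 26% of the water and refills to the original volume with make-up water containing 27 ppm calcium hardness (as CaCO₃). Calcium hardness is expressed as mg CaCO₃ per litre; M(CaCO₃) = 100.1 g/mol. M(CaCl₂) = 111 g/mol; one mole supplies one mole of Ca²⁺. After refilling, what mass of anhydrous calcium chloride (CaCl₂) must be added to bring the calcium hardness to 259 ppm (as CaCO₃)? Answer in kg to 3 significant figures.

47.9 kg

Volume: 2480 m³ = 2,480,000 L.
After draining 26% and refilling: 317 × 0.74 + 27 × 0.26 = 241.6 ppm.
Deficit to target: 259 − 241.6 = 17.4 mg/L.
As CaCO₃: 17.4 mg/L × 2,480,000 L = 43,150 g; ÷ 100.1 = 431.1 mol Ca²⁺.
Mass: 431.1 × 111 = 47,850 g.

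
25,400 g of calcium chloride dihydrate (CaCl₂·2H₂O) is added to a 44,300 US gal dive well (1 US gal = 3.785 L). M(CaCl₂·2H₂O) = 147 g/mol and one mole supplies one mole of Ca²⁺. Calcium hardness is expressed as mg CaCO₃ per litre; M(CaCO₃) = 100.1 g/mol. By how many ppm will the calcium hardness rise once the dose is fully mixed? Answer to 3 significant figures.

Volume: 44,300 US gal × 3.785 L/gal = 167,676 L.
Moles of Ca²⁺: 25,400 g ÷ 147 g/mol = 172.8 mol.
As CaCO₃: 172.8 mol × 100.1 g/mol = 17,300 g.
Rise: 17,300 g / 167,676 L × 1000 = 103.2 mg/L.

103 ppm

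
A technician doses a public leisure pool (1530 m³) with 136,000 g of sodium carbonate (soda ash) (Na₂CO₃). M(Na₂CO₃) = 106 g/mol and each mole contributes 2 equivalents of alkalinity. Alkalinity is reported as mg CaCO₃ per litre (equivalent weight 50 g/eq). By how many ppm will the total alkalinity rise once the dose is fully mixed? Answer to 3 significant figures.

Volume: 1530 m³ = 1,530,000 L.
Moles of Na₂CO₃: 136,000 g ÷ 106 g/mol = 1283 mol → 2566 eq of alkalinity.
As CaCO₃: 2566 eq × 50 g/eq = 128,300 g.
Rise: 128,300 g / 1,530,000 L × 1000 = 83.86 mg/L.

83.9 ppm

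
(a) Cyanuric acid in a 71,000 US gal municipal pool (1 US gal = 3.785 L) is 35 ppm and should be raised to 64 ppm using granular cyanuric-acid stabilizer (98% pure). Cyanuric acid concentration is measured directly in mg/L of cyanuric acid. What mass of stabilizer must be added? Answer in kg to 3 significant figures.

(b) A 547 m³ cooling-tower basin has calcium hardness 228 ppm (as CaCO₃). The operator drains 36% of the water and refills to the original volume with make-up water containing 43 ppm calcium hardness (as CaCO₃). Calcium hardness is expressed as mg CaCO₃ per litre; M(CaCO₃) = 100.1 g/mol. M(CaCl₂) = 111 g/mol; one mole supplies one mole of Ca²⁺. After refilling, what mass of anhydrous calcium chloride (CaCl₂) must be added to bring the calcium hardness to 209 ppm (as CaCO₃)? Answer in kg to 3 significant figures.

(a) Volume: 71,000 US gal × 3.785 L/gal = 268,735 L.
(a) CYA to add: (64 − 35) = 29 mg/L × 268,735 L = 7793 g cyanuric acid.
(a) At 98% purity: 7793 / 0.98 = 7952 g product.

(b) Volume: 547 m³ = 547,000 L.
(b) After draining 36% and refilling: 228 × 0.64 + 43 × 0.36 = 161.4 ppm.
(b) Deficit to target: 209 − 161.4 = 47.6 mg/L.
(b) As CaCO₃: 47.6 mg/L × 547,000 L = 26,040 g; ÷ 100.1 = 260.1 mol Ca²⁺.
(b) Mass: 260.1 × 111 = 28,870 g.

(a) 7.95 kg; (b) 28.9 kg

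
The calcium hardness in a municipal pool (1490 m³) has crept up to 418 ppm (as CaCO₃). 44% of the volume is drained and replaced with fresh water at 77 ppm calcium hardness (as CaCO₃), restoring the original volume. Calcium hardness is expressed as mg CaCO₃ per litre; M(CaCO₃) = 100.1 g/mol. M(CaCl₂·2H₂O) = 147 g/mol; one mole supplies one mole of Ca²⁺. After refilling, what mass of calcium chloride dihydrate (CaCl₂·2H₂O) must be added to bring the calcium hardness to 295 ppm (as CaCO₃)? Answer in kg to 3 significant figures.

59.2 kg

Volume: 1490 m³ = 1,490,000 L.
After draining 44% and refilling: 418 × 0.56 + 77 × 0.44 = 267.96 ppm.
Deficit to target: 295 − 267.96 = 27.04 mg/L.
As CaCO₃: 27.04 mg/L × 1,490,000 L = 40,290 g; ÷ 100.1 = 402.5 mol Ca²⁺.
Mass: 402.5 × 147 = 59,170 g.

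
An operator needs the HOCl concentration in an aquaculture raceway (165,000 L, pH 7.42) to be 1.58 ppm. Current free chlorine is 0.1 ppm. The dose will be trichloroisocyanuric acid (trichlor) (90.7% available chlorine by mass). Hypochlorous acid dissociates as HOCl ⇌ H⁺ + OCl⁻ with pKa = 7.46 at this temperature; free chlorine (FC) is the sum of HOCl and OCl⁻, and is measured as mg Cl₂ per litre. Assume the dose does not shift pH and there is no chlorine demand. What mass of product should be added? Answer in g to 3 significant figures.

[OCl⁻]/[HOCl] = 10^(pH − pKa) = 10^(7.42 − 7.46) = 0.912; fraction as HOCl = 1/(1 + 0.912) = 0.523.
Free chlorine required for 1.58 ppm HOCl: 1.58 / 0.523 = 3.021 ppm.
FC to add: 3.021 − 0.1 = 2.921 mg/L as Cl₂.
Cl₂ equivalent: 2.921 mg/L × 165,000 L = 482 g.
Product at 90.7% available Cl: 482 / 0.907 = 531.4 g.

531 g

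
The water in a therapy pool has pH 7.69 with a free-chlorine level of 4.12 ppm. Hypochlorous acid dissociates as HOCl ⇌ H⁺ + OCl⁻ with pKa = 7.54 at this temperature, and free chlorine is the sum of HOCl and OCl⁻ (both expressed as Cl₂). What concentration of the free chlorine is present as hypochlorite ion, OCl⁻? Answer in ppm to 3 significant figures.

[OCl⁻]/[HOCl] = 10^(pH − pKa) = 10^(7.69 − 7.54) = 10^0.15 = 1.413.
Fraction as HOCl = 1 / (1 + 1.413) = 0.4145.
OCl⁻ = (1 − 0.4145) × 4.12 ppm = 2.412 ppm.

2.41 ppm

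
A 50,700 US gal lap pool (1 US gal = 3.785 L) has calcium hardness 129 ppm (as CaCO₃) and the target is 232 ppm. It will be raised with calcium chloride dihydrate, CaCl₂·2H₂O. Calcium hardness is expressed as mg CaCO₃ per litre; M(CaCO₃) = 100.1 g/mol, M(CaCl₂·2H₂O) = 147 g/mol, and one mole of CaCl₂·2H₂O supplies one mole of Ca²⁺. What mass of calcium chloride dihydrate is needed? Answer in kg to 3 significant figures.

Volume: 50,700 US gal × 3.785 L/gal = 191,900 L.
Hardness to add: (232 − 129) = 103 mg/L as CaCO₃ × 191,900 L = 19,770 g as CaCO₃.
Moles of Ca²⁺ (1 mol Ca²⁺ ≡ 1 mol CaCO₃): 19,770 / 100.1 g/mol = 197.5 mol.
Mass of CaCl₂·2H₂O: 197.5 × 147 = 29,030 g.

29.0 kg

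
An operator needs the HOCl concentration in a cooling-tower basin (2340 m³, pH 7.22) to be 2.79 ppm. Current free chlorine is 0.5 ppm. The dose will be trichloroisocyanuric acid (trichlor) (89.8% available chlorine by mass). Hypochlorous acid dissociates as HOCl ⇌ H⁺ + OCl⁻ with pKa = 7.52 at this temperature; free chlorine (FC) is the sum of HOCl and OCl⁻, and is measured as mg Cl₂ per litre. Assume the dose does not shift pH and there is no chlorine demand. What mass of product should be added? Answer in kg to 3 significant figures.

9.61 kg

Volume: 2340 m³ = 2,340,000 L.
[OCl⁻]/[HOCl] = 10^(pH − pKa) = 10^(7.22 − 7.52) = 0.5012; fraction as HOCl = 1/(1 + 0.5012) = 0.6661.
Free chlorine required for 2.79 ppm HOCl: 2.79 / 0.6661 = 4.188 ppm.
FC to add: 4.188 − 0.5 = 3.688 mg/L as Cl₂.
Cl₂ equivalent: 3.688 mg/L × 2,340,000 L = 8631 g.
Product at 89.8% available Cl: 8631 / 0.898 = 9611 g.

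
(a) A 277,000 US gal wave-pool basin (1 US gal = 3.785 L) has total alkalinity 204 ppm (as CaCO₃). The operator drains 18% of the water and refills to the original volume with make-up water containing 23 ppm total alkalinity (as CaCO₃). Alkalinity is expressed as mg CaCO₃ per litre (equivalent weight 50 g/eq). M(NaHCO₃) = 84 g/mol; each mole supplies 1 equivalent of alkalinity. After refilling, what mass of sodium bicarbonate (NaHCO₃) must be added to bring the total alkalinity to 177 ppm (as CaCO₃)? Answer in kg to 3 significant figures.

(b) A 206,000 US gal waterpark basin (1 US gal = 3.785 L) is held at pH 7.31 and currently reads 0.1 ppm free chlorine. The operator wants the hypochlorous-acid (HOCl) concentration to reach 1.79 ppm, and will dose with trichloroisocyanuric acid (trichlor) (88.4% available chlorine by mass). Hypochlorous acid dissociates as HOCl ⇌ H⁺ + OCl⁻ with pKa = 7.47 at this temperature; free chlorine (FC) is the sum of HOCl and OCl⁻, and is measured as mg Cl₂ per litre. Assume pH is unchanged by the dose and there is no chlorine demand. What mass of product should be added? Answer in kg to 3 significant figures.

(a) 9.83 kg; (b) 2.58 kg

(a) Volume: 277,000 US gal × 3.785 L/gal = 1,048,445 L.
(a) After draining 18% and refilling: 204 × 0.82 + 23 × 0.18 = 171.42 ppm.
(a) Deficit to target: 177 − 171.42 = 5.58 mg/L.
(a) As CaCO₃: 5.58 mg/L × 1,048,445 L = 5850 g; ÷ 50 g/eq ÷ 1 = 117 mol NaHCO₃.
(a) Mass: 117 × 84 = 9829 g.

(b) Volume: 206,000 US gal × 3.785 L/gal = 779,710 L.
(b) [OCl⁻]/[HOCl] = 10^(pH − pKa) = 10^(7.31 − 7.47) = 0.6918; fraction as HOCl = 1/(1 + 0.6918) = 0.5911.
(b) Free chlorine required for 1.79 ppm HOCl: 1.79 / 0.5911 = 3.028 ppm.
(b) FC to add: 3.028 − 0.1 = 2.928 mg/L as Cl₂.
(b) Cl₂ equivalent: 2.928 mg/L × 779,710 L = 2283 g.
(b) Product at 88.4% available Cl: 2283 / 0.884 = 2583 g.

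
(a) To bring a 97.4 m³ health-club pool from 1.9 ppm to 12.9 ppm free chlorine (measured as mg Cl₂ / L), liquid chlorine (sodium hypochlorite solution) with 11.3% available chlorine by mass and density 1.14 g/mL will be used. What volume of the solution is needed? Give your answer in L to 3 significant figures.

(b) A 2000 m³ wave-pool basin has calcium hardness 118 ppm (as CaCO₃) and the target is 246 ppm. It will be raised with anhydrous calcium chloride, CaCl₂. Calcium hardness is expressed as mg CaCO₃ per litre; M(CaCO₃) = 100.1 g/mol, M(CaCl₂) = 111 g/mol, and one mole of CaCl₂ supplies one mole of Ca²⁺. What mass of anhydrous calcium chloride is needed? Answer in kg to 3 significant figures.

(a) 8.32 L; (b) 284 kg

(a) Volume: 97.4 m³ = 97,400 L.
(a) Chlorine deficit: 12.9 − 1.9 = 11 ppm = 11 mg/L as Cl₂.
(a) Cl₂ equivalent needed: 11 mg/L × 97,400 L = 1,071,000 mg = 1071 g.
(a) Product at 11.3% available chlorine: 1071 / 0.113 = 9481 g.
(a) Volume at density 1.14 g/mL: 9481 g ÷ 1.14 g/mL = 8317 mL.

(b) Volume: 2000 m³ = 2,000,000 L.
(b) Hardness to add: (246 − 118) = 128 mg/L as CaCO₃ × 2,000,000 L = 256,000 g as CaCO₃.
(b) Moles of Ca²⁺ (1 mol Ca²⁺ ≡ 1 mol CaCO₃): 256,000 / 100.1 g/mol = 2557 mol.
(b) Mass of CaCl₂: 2557 × 111 = 283,900 g.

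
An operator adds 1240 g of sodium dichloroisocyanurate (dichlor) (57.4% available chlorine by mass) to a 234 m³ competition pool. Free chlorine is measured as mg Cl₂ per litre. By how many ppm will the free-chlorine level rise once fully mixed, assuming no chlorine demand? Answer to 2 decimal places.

Volume: 234 m³ = 234,000 L.
Available chlorine delivered: 1240 g × 0.574 = 711.8 g as Cl₂.
Concentration rise: 711.8 g / 234,000 L = 3.042 mg/L = 3.04 ppm.

3.04 ppm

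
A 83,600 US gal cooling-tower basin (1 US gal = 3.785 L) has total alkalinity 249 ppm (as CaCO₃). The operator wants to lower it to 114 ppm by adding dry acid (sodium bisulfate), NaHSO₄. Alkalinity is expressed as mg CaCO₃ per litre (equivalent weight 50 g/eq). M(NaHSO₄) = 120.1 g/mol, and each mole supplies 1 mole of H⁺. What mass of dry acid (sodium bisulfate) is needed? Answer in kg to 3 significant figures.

Volume: 83,600 US gal × 3.785 L/gal = 316,426 L.
Alkalinity to neutralize: (249 − 114) = 135 mg/L as CaCO₃ × 316,426 L = 42,720 g as CaCO₃.
Equivalents of H⁺ required: 42,720 ÷ 50 g/eq = 854.4 eq = 854.4 mol NaHSO₄.
Mass of NaHSO₄: 854.4 × 120.1 = 102,600 g.

103 kg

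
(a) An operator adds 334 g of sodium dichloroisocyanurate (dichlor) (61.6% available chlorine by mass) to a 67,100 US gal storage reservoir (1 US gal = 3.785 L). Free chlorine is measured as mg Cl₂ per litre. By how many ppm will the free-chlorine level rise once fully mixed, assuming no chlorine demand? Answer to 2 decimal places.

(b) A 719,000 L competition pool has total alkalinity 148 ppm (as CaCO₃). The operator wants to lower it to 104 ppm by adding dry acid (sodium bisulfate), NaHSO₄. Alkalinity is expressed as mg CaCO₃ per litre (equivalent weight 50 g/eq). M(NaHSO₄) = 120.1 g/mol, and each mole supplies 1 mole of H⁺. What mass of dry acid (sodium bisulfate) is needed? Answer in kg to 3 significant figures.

(a) 0.81 ppm; (b) 76.0 kg

(a) Volume: 67,100 US gal × 3.785 L/gal = 253,974 L.
(a) Available chlorine delivered: 334 g × 0.616 = 205.7 g as Cl₂.
(a) Concentration rise: 205.7 g / 253,974 L = 0.8101 mg/L = 0.81 ppm.

(b) Alkalinity to neutralize: (148 − 104) = 44 mg/L as CaCO₃ × 719,000 L = 31,640 g as CaCO₃.
(b) Equivalents of H⁺ required: 31,640 ÷ 50 g/eq = 632.7 eq = 632.7 mol NaHSO₄.
(b) Mass of NaHSO₄: 632.7 × 120.1 = 75,990 g.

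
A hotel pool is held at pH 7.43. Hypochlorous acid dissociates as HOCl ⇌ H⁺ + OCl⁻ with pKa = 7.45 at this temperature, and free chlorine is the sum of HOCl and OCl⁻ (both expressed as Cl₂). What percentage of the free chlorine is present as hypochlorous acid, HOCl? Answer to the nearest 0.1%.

[OCl⁻]/[HOCl] = 10^(pH − pKa) = 10^(7.43 − 7.45) = 10^-0.02 = 0.955.
Fraction as HOCl = 1 / (1 + 0.955) = 0.5115.

51.2%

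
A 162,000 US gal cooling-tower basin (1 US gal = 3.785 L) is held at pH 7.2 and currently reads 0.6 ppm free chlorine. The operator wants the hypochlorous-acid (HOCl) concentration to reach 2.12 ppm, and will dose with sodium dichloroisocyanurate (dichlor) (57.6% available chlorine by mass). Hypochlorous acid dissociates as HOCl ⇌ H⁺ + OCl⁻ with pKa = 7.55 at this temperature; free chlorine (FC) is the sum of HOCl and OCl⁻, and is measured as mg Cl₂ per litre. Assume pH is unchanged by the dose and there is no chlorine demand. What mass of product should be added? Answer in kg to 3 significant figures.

Volume: 162,000 US gal × 3.785 L/gal = 613,170 L.
[OCl⁻]/[HOCl] = 10^(pH − pKa) = 10^(7.2 − 7.55) = 0.4467; fraction as HOCl = 1/(1 + 0.4467) = 0.6912.
Free chlorine required for 2.12 ppm HOCl: 2.12 / 0.6912 = 3.067 ppm.
FC to add: 3.067 − 0.6 = 2.467 mg/L as Cl₂.
Cl₂ equivalent: 2.467 mg/L × 613,170 L = 1513 g.
Product at 57.6% available Cl: 1513 / 0.576 = 2626 g.

2.63 kg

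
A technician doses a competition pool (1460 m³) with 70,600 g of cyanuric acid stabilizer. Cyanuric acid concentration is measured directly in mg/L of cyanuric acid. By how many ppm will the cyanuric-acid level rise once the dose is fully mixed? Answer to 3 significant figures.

Volume: 1460 m³ = 1,460,000 L.
Rise: 70,600 g / 1,460,000 L × 1000 = 48.36 mg/L.

48.4 ppm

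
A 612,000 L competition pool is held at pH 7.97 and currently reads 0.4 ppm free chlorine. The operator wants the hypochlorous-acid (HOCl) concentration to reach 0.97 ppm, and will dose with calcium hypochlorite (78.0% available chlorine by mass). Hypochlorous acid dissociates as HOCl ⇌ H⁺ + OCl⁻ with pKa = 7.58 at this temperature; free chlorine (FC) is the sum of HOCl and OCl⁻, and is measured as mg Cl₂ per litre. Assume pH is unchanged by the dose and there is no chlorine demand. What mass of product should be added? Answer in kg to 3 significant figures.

[OCl⁻]/[HOCl] = 10^(pH − pKa) = 10^(7.97 − 7.58) = 2.455; fraction as HOCl = 1/(1 + 2.455) = 0.2895.
Free chlorine required for 0.97 ppm HOCl: 0.97 / 0.2895 = 3.351 ppm.
FC to add: 3.351 − 0.4 = 2.951 mg/L as Cl₂.
Cl₂ equivalent: 2.951 mg/L × 612,000 L = 1806 g.
Product at 78.0% available Cl: 1806 / 0.78 = 2315 g.

2.32 kg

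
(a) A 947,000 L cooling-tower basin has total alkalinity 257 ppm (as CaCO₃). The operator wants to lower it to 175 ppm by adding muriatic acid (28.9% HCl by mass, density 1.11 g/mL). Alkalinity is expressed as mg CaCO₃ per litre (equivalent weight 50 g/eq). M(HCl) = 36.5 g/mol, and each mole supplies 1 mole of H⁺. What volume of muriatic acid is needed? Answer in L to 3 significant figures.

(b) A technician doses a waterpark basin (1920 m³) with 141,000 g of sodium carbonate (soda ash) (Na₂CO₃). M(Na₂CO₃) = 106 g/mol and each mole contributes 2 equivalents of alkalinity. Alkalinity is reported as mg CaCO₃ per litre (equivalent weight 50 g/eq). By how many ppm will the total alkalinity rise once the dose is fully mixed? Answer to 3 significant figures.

(a) Alkalinity to neutralize: (257 − 175) = 82 mg/L as CaCO₃ × 947,000 L = 77,650 g as CaCO₃.
(a) Equivalents of H⁺ required: 77,650 ÷ 50 g/eq = 1553 eq = 1553 mol HCl.
(a) Mass of HCl: 1553 × 36.5 = 56,690 g.
(a) Mass of 28.9% solution: 56,690 / 0.289 = 196,200 g.
(a) Volume: 196,200 g ÷ 1.11 g/mL = 176,700 mL.

(b) Volume: 1920 m³ = 1,920,000 L.
(b) Moles of Na₂CO₃: 141,000 g ÷ 106 g/mol = 1330 mol → 2660 eq of alkalinity.
(b) As CaCO₃: 2660 eq × 50 g/eq = 133,000 g.
(b) Rise: 133,000 g / 1,920,000 L × 1000 = 69.28 mg/L.

(a) 177 L; (b) 69.3 ppm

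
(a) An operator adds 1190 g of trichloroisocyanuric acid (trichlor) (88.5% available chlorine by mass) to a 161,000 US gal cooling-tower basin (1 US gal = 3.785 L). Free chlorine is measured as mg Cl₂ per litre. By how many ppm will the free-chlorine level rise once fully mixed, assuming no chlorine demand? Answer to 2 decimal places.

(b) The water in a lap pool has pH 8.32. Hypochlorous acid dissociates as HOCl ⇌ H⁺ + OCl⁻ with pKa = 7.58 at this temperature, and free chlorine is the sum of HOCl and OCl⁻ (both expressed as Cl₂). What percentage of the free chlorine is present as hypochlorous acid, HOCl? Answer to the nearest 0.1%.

(a) Volume: 161,000 US gal × 3.785 L/gal = 609,385 L.
(a) Available chlorine delivered: 1190 g × 0.885 = 1053 g as Cl₂.
(a) Concentration rise: 1053 g / 609,385 L = 1.728 mg/L = 1.73 ppm.

(b) [OCl⁻]/[HOCl] = 10^(pH − pKa) = 10^(8.32 − 7.58) = 10^0.74 = 5.495.
(b) Fraction as HOCl = 1 / (1 + 5.495) = 0.154.

(a) 1.73 ppm; (b) 15.4%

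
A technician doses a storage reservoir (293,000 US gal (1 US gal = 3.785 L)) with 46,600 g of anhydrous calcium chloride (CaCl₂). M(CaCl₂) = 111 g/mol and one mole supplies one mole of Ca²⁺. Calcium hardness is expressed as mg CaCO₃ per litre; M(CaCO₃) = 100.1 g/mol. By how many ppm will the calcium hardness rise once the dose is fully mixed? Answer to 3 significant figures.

Volume: 293,000 US gal × 3.785 L/gal = 1,109,005 L.
Moles of Ca²⁺: 46,600 g ÷ 111 g/mol = 419.8 mol.
As CaCO₃: 419.8 mol × 100.1 g/mol = 42,020 g.
Rise: 42,020 g / 1,109,005 L × 1000 = 37.89 mg/L.

37.9 ppm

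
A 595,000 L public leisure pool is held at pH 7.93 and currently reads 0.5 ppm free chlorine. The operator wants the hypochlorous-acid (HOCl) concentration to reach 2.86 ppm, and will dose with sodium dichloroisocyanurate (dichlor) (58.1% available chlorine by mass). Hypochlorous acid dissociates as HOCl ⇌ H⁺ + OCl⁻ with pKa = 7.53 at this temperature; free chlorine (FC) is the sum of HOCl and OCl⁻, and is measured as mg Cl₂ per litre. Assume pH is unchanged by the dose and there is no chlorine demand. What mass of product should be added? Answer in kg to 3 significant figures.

[OCl⁻]/[HOCl] = 10^(pH − pKa) = 10^(7.93 − 7.53) = 2.512; fraction as HOCl = 1/(1 + 2.512) = 0.2847.
Free chlorine required for 2.86 ppm HOCl: 2.86 / 0.2847 = 10.04 ppm.
FC to add: 10.04 − 0.5 = 9.544 mg/L as Cl₂.
Cl₂ equivalent: 9.544 mg/L × 595,000 L = 5679 g.
Product at 58.1% available Cl: 5679 / 0.581 = 9774 g.

9.77 kg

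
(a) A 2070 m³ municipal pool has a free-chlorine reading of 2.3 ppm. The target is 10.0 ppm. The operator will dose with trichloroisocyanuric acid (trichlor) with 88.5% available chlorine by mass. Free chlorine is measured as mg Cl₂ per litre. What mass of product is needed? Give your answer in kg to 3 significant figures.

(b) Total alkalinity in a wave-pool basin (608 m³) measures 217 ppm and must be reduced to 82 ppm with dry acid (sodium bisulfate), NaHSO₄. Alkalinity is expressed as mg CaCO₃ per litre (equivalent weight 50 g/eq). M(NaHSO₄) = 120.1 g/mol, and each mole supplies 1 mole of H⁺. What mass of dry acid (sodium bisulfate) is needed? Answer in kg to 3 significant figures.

(a) 18.0 kg; (b) 197 kg

(a) Volume: 2070 m³ = 2,070,000 L.
(a) Chlorine deficit: 10.0 − 2.3 = 7.7 ppm = 7.7 mg/L as Cl₂.
(a) Cl₂ equivalent needed: 7.7 mg/L × 2,070,000 L = 15,940,000 mg = 15,940 g.
(a) Product at 88.5% available chlorine: 15,940 / 0.885 = 18,010 g.

(b) Volume: 608 m³ = 608,000 L.
(b) Alkalinity to neutralize: (217 − 82) = 135 mg/L as CaCO₃ × 608,000 L = 82,080 g as CaCO₃.
(b) Equivalents of H⁺ required: 82,080 ÷ 50 g/eq = 1642 eq = 1642 mol NaHSO₄.
(b) Mass of NaHSO₄: 1642 × 120.1 = 197,200 g.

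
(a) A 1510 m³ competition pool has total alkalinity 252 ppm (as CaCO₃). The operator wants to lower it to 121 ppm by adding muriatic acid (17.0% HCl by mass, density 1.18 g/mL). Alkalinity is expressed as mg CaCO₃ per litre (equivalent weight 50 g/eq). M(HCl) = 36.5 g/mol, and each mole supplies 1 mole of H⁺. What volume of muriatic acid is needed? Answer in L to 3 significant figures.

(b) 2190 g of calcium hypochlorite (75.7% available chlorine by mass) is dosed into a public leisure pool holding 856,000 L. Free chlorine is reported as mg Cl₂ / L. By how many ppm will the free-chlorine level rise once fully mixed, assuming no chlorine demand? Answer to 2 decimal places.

(a) Volume: 1510 m³ = 1,510,000 L.
(a) Alkalinity to neutralize: (252 − 121) = 131 mg/L as CaCO₃ × 1,510,000 L = 197,800 g as CaCO₃.
(a) Equivalents of H⁺ required: 197,800 ÷ 50 g/eq = 3956 eq = 3956 mol HCl.
(a) Mass of HCl: 3956 × 36.5 = 144,400 g.
(a) Mass of 17.0% solution: 144,400 / 0.17 = 849,400 g.
(a) Volume: 849,400 g ÷ 1.18 g/mL = 719,800 mL.

(b) Available chlorine delivered: 2190 g × 0.757 = 1658 g as Cl₂.
(b) Concentration rise: 1658 g / 856,000 L = 1.937 mg/L = 1.94 ppm.

(a) 720 L; (b) 1.94 ppm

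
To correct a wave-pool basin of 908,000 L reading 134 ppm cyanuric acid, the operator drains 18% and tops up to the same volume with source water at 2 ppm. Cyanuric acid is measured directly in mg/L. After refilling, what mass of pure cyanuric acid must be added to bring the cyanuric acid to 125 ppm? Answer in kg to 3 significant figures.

13.4 kg

After draining 18% and refilling: 134 × 0.82 + 2 × 0.18 = 110.24 ppm.
Deficit to target: 125 − 110.24 = 14.76 mg/L.
Mass: 14.76 mg/L × 908,000 L = 13,400 g cyanuric acid.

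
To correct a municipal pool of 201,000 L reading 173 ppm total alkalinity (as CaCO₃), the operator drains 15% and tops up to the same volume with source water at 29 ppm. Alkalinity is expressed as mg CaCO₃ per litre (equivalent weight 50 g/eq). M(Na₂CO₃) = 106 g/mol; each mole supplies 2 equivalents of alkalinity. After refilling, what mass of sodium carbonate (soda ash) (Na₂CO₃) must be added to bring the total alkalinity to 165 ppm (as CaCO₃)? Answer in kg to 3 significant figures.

2.90 kg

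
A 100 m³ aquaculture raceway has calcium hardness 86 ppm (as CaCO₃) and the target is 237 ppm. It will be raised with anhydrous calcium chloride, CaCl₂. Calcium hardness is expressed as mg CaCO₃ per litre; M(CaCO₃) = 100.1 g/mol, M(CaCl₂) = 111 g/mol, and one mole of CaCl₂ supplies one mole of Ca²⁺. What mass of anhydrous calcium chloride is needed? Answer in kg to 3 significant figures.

16.7 kg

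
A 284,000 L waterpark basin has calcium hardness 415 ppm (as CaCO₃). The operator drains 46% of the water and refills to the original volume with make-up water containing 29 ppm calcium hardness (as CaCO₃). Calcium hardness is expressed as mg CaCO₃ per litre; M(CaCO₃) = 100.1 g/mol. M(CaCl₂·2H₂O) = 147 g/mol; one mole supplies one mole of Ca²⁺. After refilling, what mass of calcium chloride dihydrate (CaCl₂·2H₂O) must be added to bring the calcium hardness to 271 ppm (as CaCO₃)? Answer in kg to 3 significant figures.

14.0 kg

After draining 46% and refilling: 415 × 0.54 + 29 × 0.46 = 237.44 ppm.
Deficit to target: 271 − 237.44 = 33.56 mg/L.
As CaCO₃: 33.56 mg/L × 284,000 L = 9531 g; ÷ 100.1 = 95.22 mol Ca²⁺.
Mass: 95.22 × 147 = 14,000 g.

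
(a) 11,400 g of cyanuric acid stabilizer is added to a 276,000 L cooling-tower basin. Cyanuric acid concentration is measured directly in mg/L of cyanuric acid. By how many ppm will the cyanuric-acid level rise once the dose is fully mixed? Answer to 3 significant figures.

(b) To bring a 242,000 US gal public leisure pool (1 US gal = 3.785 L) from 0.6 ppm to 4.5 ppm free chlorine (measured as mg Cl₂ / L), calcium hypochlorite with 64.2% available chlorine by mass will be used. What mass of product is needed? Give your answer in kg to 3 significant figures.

(a) 41.3 ppm; (b) 5.56 kg

(a) Rise: 11,400 g / 276,000 L × 1000 = 41.3 mg/L.

(b) Volume: 242,000 US gal × 3.785 L/gal = 915,970 L.
(b) Chlorine deficit: 4.5 − 0.6 = 3.9 ppm = 3.9 mg/L as Cl₂.
(b) Cl₂ equivalent needed: 3.9 mg/L × 915,970 L = 3,572,000 mg = 3572 g.
(b) Product at 64.2% available chlorine: 3572 / 0.642 = 5564 g.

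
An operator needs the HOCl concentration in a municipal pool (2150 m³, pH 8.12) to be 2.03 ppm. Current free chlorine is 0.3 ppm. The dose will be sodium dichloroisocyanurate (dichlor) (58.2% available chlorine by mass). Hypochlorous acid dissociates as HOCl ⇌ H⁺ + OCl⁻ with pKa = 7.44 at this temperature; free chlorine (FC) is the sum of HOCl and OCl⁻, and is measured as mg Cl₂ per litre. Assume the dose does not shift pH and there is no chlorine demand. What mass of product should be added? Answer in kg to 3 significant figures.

Volume: 2150 m³ = 2,150,000 L.
[OCl⁻]/[HOCl] = 10^(pH − pKa) = 10^(8.12 − 7.44) = 4.786; fraction as HOCl = 1/(1 + 4.786) = 0.1728.
Free chlorine required for 2.03 ppm HOCl: 2.03 / 0.1728 = 11.75 ppm.
FC to add: 11.75 − 0.3 = 11.45 mg/L as Cl₂.
Cl₂ equivalent: 11.45 mg/L × 2,150,000 L = 24,610 g.
Product at 58.2% available Cl: 24,610 / 0.582 = 42,280 g.

42.3 kg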